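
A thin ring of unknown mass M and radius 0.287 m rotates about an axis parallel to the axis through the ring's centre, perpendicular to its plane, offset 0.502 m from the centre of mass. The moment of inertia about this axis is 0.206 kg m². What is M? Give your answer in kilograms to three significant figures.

0.616

I = I_cm + Md² = MR² + Md² = M·[1·(0.287)² + (0.502)²] = M·0.33437.
So M = 0.206 / 0.33437 = 0.61608 kg.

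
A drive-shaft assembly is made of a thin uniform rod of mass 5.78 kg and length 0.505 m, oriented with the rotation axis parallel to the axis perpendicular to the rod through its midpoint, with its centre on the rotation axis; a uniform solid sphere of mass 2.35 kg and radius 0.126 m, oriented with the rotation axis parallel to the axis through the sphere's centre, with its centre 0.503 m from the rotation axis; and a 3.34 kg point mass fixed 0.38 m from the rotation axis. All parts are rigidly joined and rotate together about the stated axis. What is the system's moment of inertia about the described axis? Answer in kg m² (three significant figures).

1.21

Thin rod: I_cm = (1/12)ML² = (1/12)(5.78)(0.505)² = 0.12284 kg m²; axis through the centre, so I = 0.12284 kg m².
Solid sphere: I_cm = (2/5)MR² = (2/5)(2.35)(0.126)² = 0.014923 kg m²; centre at d = 0.503 m, so I = I_cm + Md² gives I = 0.014923 + (2.35)(0.503)² = 0.60949 kg m².
Point mass: I_cm = 0; centre at d = 0.38 m, so I = I_cm + Md² gives I = 0 + (3.34)(0.38)² = 0.4823 kg m².
Total I = 0.12284 + 0.60949 + 0.4823 = 1.2146 kg m².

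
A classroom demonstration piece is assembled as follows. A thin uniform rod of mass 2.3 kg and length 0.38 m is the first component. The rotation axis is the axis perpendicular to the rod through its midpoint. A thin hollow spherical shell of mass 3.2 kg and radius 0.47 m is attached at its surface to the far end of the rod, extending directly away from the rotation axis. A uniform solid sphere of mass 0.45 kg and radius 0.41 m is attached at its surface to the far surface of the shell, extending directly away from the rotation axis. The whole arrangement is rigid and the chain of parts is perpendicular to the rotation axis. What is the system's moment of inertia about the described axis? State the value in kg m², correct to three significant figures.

Thin rod: I_cm = (1/12)ML² = (1/12)(2.3)(0.38)² = 0.027677 kg m²; axis through the centre, so I = 0.027677 kg m².
Spherical shell: I_cm = (2/3)MR² = (2/3)(3.2)(0.47)² = 0.47125 kg m²; centre at d = 0.19 + 0.47 = 0.66 m, so I = I_cm + Md² gives I = 0.47125 + (3.2)(0.66)² = 1.8652 kg m².
Solid sphere: I_cm = (2/5)MR² = (2/5)(0.45)(0.41)² = 0.030258 kg m²; centre at d = 0.19 + 0.47 + 0.47 + 0.41 = 1.54 m, so I = I_cm + Md² gives I = 0.030258 + (0.45)(1.54)² = 1.0975 kg m².
Total I = 0.027677 + 1.8652 + 1.0975 = 2.9903 kg m².

2.99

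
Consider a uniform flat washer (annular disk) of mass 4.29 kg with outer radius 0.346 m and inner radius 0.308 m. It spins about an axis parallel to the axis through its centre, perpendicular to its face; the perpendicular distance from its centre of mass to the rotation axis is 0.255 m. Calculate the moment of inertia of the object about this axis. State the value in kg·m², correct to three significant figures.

0.739

I_cm = (1/2)M(R²+r²) = (1/2)(4.29)[(0.346)² + (0.308)²] = 0.46027 kg·m²; centre at d = 0.255 m, so the parallel axis theorem gives I = 0.46027 + (4.29)(0.255)² = 0.73923 kg·m².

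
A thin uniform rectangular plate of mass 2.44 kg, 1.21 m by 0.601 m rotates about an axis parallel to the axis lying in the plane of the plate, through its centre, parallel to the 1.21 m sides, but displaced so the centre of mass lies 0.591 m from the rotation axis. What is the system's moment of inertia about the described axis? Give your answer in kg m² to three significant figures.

I_cm = (1/12)Mb² = (1/12)(2.44)(0.601)² = 0.073444 kg m²; centre at d = 0.591 m, so I = I_cm + Md² gives I = 0.073444 + (2.44)(0.591)² = 0.92569 kg m².

0.926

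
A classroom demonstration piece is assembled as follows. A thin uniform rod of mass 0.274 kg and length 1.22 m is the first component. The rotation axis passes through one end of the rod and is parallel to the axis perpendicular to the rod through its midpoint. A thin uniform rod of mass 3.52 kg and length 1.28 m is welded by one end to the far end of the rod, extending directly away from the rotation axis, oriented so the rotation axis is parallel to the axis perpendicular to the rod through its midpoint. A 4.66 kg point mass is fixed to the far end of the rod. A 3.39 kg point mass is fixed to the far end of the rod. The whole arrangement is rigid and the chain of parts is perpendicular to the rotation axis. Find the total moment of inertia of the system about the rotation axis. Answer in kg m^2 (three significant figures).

Thin rod: I_cm = (1/12)ML² = (1/12)(0.274)(1.22)² = 0.033985 kg m^2; centre at d = 0.61 m, so I = I_cm + Md² gives I = 0.033985 + (0.274)(0.61)² = 0.13594 kg m^2.
Thin rod: I_cm = (1/12)ML² = (1/12)(3.52)(1.28)² = 0.4806 kg m^2; centre at d = 0.61 + 0.61 + 0.64 = 1.86 m, so I = I_cm + Md² gives I = 0.4806 + (3.52)(1.86)² = 12.658 kg m^2.
Point mass: I_cm = 0; centre at d = 0.61 + 0.61 + 0.64 + 0.64 = 2.5 m, so I = I_cm + Md² gives I = 0 + (4.66)(2.5)² = 29.125 kg m^2.
Point mass: I_cm = 0; centre at d = 0.61 + 0.61 + 0.64 + 0.64 = 2.5 m, so I = I_cm + Md² gives I = 0 + (3.39)(2.5)² = 21.188 kg m^2.
Total I = 0.13594 + 12.658 + 29.125 + 21.188 = 63.107 kg m^2.

63.1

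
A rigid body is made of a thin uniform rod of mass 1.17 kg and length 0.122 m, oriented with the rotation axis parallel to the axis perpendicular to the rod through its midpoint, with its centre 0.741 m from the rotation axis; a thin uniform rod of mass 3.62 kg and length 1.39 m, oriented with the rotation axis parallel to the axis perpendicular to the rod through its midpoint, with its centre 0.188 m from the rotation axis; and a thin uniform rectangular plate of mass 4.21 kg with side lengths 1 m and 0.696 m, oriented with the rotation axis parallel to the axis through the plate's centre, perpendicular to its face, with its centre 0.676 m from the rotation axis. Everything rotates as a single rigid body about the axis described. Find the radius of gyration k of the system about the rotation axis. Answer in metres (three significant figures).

0.650

Thin rod: I_cm = (1/12)ML² = (1/12)(1.17)(0.122)² = 0.0014512 kg m^2; centre at d = 0.741 m, so the parallel axis theorem gives I = 0.0014512 + (1.17)(0.741)² = 0.64388 kg m^2.
Thin rod: I_cm = (1/12)ML² = (1/12)(3.62)(1.39)² = 0.58285 kg m^2; centre at d = 0.188 m, so the parallel axis theorem gives I = 0.58285 + (3.62)(0.188)² = 0.7108 kg m^2.
Rectangular plate: I_cm = (1/12)M(a²+b²) = (1/12)(4.21)[(1)² + (0.696)²] = 0.52078 kg m^2; centre at d = 0.676 m, so the parallel axis theorem gives I = 0.52078 + (4.21)(0.676)² = 2.4447 kg m^2.
Total I = 3.7993 kg m^2; total mass M = 9 kg.
k = √(I/M) = √(3.7993/9) = 0.64973 m.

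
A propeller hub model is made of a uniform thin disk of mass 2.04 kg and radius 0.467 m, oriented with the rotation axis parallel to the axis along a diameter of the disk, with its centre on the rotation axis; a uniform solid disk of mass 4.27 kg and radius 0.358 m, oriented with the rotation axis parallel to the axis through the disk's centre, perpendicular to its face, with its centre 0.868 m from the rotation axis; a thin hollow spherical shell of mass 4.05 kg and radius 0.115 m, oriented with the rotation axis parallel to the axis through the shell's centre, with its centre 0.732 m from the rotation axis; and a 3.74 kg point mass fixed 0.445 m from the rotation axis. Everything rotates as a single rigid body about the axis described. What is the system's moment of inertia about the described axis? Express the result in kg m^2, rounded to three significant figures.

6.55

Thin disk: I_cm = (1/4)MR² = (1/4)(2.04)(0.467)² = 0.11123 kg m^2; axis through the centre, so I = 0.11123 kg m^2.
Solid disk: I_cm = (1/2)MR² = (1/2)(4.27)(0.358)² = 0.27363 kg m^2; centre at d = 0.868 m, so the parallel axis theorem gives I = 0.27363 + (4.27)(0.868)² = 3.4908 kg m^2.
Spherical shell: I_cm = (2/3)MR² = (2/3)(4.05)(0.115)² = 0.035707 kg m^2; centre at d = 0.732 m, so the parallel axis theorem gives I = 0.035707 + (4.05)(0.732)² = 2.2058 kg m^2.
Point mass: I_cm = 0; centre at d = 0.445 m, so the parallel axis theorem gives I = 0 + (3.74)(0.445)² = 0.74061 kg m^2.
Total I = 0.11123 + 3.4908 + 2.2058 + 0.74061 = 6.5484 kg m^2.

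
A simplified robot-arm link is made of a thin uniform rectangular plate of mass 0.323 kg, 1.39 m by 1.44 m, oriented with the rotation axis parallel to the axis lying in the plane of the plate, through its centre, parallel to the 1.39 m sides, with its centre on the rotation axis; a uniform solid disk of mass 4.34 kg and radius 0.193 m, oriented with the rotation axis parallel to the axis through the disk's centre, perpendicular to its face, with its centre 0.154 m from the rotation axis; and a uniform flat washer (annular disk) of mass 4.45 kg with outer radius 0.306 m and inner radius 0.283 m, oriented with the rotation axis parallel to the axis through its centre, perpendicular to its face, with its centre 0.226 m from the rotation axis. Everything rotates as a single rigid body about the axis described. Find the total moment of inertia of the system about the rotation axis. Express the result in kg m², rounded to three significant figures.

Rectangular plate: I_cm = (1/12)Mb² = (1/12)(0.323)(1.44)² = 0.055814 kg m²; axis through the centre, so I = 0.055814 kg m².
Solid disk: I_cm = (1/2)MR² = (1/2)(4.34)(0.193)² = 0.08083 kg m²; centre at d = 0.154 m, so the parallel axis theorem gives I = 0.08083 + (4.34)(0.154)² = 0.18376 kg m².
Annular disk: I_cm = (1/2)M(R²+r²) = (1/2)(4.45)[(0.306)² + (0.283)²] = 0.38654 kg m²; centre at d = 0.226 m, so the parallel axis theorem gives I = 0.38654 + (4.45)(0.226)² = 0.61383 kg m².
Total I = 0.055814 + 0.18376 + 0.61383 = 0.8534 kg m².

0.853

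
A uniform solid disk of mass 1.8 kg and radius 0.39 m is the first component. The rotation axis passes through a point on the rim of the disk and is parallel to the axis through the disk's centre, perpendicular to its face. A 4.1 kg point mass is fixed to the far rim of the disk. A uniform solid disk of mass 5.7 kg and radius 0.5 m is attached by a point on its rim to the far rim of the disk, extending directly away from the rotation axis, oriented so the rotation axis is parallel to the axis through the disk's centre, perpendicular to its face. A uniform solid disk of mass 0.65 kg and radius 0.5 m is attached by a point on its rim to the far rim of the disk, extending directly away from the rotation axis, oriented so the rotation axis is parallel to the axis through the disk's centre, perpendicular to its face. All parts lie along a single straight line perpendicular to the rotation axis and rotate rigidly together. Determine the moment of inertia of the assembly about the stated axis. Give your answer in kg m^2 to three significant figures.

Solid disk: I_cm = (1/2)MR² = (1/2)(1.8)(0.39)² = 0.13689 kg m^2; centre at d = 0.39 m, so the parallel axis theorem gives I = 0.13689 + (1.8)(0.39)² = 0.41067 kg m^2.
Point mass: I_cm = 0; centre at d = 0.39 + 0.39 = 0.78 m, so the parallel axis theorem gives I = 0 + (4.1)(0.78)² = 2.4944 kg m^2.
Solid disk: I_cm = (1/2)MR² = (1/2)(5.7)(0.5)² = 0.7125 kg m^2; centre at d = 0.39 + 0.39 + 0.5 = 1.28 m, so the parallel axis theorem gives I = 0.7125 + (5.7)(1.28)² = 10.051 kg m^2.
Solid disk: I_cm = (1/2)MR² = (1/2)(0.65)(0.5)² = 0.08125 kg m^2; centre at d = 0.39 + 0.39 + 0.5 + 0.5 + 0.5 = 2.28 m, so the parallel axis theorem gives I = 0.08125 + (0.65)(2.28)² = 3.4602 kg m^2.
Total I = 0.41067 + 2.4944 + 10.051 + 3.4602 = 16.417 kg m^2.

16.4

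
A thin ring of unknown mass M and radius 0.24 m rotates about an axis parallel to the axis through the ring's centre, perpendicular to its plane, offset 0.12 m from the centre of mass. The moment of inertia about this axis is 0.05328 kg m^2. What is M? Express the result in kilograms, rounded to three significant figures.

I = I_cm + Md² = MR² + Md² = M·[1·(0.24)² + (0.12)²] = M·0.072.
So M = 0.05328 / 0.072 = 0.74 kg.

0.740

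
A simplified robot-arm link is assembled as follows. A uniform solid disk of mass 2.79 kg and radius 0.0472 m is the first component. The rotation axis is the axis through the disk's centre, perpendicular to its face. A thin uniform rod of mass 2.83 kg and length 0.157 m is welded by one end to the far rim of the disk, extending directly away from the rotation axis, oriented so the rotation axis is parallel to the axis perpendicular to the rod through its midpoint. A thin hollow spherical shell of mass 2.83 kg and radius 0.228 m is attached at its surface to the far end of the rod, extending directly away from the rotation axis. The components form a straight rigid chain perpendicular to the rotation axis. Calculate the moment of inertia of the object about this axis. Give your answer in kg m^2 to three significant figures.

Solid disk: I_cm = (1/2)MR² = (1/2)(2.79)(0.0472)² = 0.0031078 kg m^2; axis through the centre, so I = 0.0031078 kg m^2.
Thin rod: I_cm = (1/12)ML² = (1/12)(2.83)(0.157)² = 0.0058131 kg m^2; centre at d = 0.0472 + 0.0785 = 0.1257 m, so I = I_cm + Md² gives I = 0.0058131 + (2.83)(0.1257)² = 0.050528 kg m^2.
Spherical shell: I_cm = (2/3)MR² = (2/3)(2.83)(0.228)² = 0.098076 kg m^2; centre at d = 0.0472 + 0.0785 + 0.0785 + 0.228 = 0.4322 m, so I = I_cm + Md² gives I = 0.098076 + (2.83)(0.4322)² = 0.62671 kg m^2.
Total I = 0.0031078 + 0.050528 + 0.62671 = 0.68035 kg m^2.

0.680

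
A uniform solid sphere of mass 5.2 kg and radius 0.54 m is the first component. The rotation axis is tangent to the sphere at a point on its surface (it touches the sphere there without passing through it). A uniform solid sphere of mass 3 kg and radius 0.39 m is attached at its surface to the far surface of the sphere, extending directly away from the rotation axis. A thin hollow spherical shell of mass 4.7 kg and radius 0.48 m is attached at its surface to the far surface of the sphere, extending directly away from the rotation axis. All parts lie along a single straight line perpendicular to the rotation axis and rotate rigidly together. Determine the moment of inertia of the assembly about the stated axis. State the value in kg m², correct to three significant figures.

Solid sphere: I_cm = (2/5)MR² = (2/5)(5.2)(0.54)² = 0.60653 kg m²; centre at d = 0.54 m, so I = I_cm + Md² gives I = 0.60653 + (5.2)(0.54)² = 2.1228 kg m².
Solid sphere: I_cm = (2/5)MR² = (2/5)(3)(0.39)² = 0.18252 kg m²; centre at d = 0.54 + 0.54 + 0.39 = 1.47 m, so I = I_cm + Md² gives I = 0.18252 + (3)(1.47)² = 6.6652 kg m².
Spherical shell: I_cm = (2/3)MR² = (2/3)(4.7)(0.48)² = 0.72192 kg m²; centre at d = 0.54 + 0.54 + 0.39 + 0.39 + 0.48 = 2.34 m, so I = I_cm + Md² gives I = 0.72192 + (4.7)(2.34)² = 26.457 kg m².
Total I = 2.1228 + 6.6652 + 26.457 = 35.245 kg m².

35.2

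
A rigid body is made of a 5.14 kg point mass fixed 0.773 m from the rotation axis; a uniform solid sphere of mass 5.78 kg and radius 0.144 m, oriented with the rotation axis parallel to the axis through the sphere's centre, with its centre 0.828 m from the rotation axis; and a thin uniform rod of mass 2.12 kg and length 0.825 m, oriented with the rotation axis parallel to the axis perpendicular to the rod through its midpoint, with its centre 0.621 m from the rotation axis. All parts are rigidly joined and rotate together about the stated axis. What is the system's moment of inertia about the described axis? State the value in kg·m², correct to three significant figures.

8.02

Point mass: I_cm = 0; centre at d = 0.773 m, so the parallel axis theorem gives I = 0 + (5.14)(0.773)² = 3.0713 kg·m².
Solid sphere: I_cm = (2/5)MR² = (2/5)(5.78)(0.144)² = 0.047942 kg·m²; centre at d = 0.828 m, so the parallel axis theorem gives I = 0.047942 + (5.78)(0.828)² = 4.0106 kg·m².
Thin rod: I_cm = (1/12)ML² = (1/12)(2.12)(0.825)² = 0.12024 kg·m²; centre at d = 0.621 m, so the parallel axis theorem gives I = 0.12024 + (2.12)(0.621)² = 0.9378 kg·m².
Total I = 3.0713 + 4.0106 + 0.9378 = 8.0197 kg·m².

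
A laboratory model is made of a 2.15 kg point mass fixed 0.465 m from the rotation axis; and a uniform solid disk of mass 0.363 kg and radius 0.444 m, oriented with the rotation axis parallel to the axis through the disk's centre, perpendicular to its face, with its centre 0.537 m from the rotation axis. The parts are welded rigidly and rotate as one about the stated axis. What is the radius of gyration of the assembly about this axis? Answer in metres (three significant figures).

Point mass: I_cm = 0; centre at d = 0.465 m, so I = I_cm + Md² gives I = 0 + (2.15)(0.465)² = 0.46488 kg m².
Solid disk: I_cm = (1/2)MR² = (1/2)(0.363)(0.444)² = 0.03578 kg m²; centre at d = 0.537 m, so I = I_cm + Md² gives I = 0.03578 + (0.363)(0.537)² = 0.14046 kg m².
Total I = 0.60534 kg m²; total mass M = 2.513 kg.
k = √(I/M) = √(0.60534/2.513) = 0.4908 m.

0.491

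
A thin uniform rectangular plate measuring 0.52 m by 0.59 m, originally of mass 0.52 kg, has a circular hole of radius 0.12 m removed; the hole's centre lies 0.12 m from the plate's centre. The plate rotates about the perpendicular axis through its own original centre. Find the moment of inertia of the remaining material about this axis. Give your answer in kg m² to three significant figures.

0.0251

Unpierced body about its centre: I₀ = (1/12)M(a²+b²) = (1/12)(0.52)[(0.52)² + (0.59)²] = 0.026802 kg m².
The removed disk has mass m = M·πr²/(ab) = (0.52)·π(0.12)²/(0.52·0.59) = 0.076676 kg (same uniform areal density).
Its moment of inertia about the rotation axis (parallel-axis theorem): I_hole = (1/2)mr² + md² = (1/2)(0.076676)(0.12)² + (0.076676)(0.12)² = 0.0016562 kg m².
Treating the hole as negative mass, I = I₀ − I_hole = 0.026802 − 0.0016562 = 0.025145 kg m².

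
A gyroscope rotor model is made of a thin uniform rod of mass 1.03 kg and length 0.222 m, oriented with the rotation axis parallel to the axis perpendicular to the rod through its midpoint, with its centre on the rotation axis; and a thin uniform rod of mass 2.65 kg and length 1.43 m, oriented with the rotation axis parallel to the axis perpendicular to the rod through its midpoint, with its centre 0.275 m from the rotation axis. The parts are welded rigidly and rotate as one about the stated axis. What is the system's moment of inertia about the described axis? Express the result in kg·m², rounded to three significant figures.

Thin rod: I_cm = (1/12)ML² = (1/12)(1.03)(0.222)² = 0.0042302 kg·m²; axis through the centre, so I = 0.0042302 kg·m².
Thin rod: I_cm = (1/12)ML² = (1/12)(2.65)(1.43)² = 0.45158 kg·m²; centre at d = 0.275 m, so I = I_cm + Md² gives I = 0.45158 + (2.65)(0.275)² = 0.65199 kg·m².
Total I = 0.0042302 + 0.65199 = 0.65622 kg·m².

0.656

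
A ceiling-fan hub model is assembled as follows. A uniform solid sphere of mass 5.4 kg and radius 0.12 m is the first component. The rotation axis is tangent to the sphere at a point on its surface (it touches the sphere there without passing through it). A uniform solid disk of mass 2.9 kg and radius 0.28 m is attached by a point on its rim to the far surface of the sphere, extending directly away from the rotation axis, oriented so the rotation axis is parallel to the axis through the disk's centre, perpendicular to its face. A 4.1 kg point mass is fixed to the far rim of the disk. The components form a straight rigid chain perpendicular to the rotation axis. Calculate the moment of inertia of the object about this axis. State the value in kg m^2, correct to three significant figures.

3.63

Solid sphere: I_cm = (2/5)MR² = (2/5)(5.4)(0.12)² = 0.031104 kg m^2; centre at d = 0.12 m, so I = I_cm + Md² gives I = 0.031104 + (5.4)(0.12)² = 0.10886 kg m^2.
Solid disk: I_cm = (1/2)MR² = (1/2)(2.9)(0.28)² = 0.11368 kg m^2; centre at d = 0.12 + 0.12 + 0.28 = 0.52 m, so I = I_cm + Md² gives I = 0.11368 + (2.9)(0.52)² = 0.89784 kg m^2.
Point mass: I_cm = 0; centre at d = 0.12 + 0.12 + 0.28 + 0.28 = 0.8 m, so I = I_cm + Md² gives I = 0 + (4.1)(0.8)² = 2.624 kg m^2.
Total I = 0.10886 + 0.89784 + 2.624 = 3.6307 kg m^2.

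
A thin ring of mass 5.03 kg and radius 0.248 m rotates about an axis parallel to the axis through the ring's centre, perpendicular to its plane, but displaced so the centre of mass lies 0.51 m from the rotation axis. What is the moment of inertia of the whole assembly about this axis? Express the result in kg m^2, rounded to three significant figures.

1.62

I_cm = MR² = (5.03)(0.248)² = 0.30937 kg m^2; centre at d = 0.51 m, so I = I_cm + Md² gives I = 0.30937 + (5.03)(0.51)² = 1.6177 kg m^2.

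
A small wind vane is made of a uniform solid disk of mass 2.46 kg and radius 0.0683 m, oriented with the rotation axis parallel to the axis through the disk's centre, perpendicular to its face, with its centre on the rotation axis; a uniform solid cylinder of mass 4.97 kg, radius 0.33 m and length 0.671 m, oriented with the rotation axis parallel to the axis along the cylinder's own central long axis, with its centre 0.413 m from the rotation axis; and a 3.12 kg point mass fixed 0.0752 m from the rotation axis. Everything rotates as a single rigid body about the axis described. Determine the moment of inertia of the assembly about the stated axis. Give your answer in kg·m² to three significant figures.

Solid disk: I_cm = (1/2)MR² = (1/2)(2.46)(0.0683)² = 0.0057378 kg·m²; axis through the centre, so I = 0.0057378 kg·m².
Solid cylinder: I_cm = (1/2)MR² = (1/2)(4.97)(0.33)² = 0.27062 kg·m²; centre at d = 0.413 m, so the parallel axis theorem gives I = 0.27062 + (4.97)(0.413)² = 1.1183 kg·m².
Point mass: I_cm = 0; centre at d = 0.0752 m, so the parallel axis theorem gives I = 0 + (3.12)(0.0752)² = 0.017644 kg·m².
Total I = 0.0057378 + 1.1183 + 0.017644 = 1.1417 kg·m².

1.14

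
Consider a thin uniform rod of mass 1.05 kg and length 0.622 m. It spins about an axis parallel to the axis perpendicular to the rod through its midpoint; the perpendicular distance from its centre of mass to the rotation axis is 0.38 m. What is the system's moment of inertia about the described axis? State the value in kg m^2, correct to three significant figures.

I_cm = (1/12)ML² = (1/12)(1.05)(0.622)² = 0.033852 kg m^2; centre at d = 0.38 m, so the parallel axis theorem gives I = 0.033852 + (1.05)(0.38)² = 0.18547 kg m^2.

0.185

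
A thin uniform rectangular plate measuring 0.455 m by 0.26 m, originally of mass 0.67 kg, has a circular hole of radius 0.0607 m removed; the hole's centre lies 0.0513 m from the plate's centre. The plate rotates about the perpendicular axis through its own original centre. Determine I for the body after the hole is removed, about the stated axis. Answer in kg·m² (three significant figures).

Unpierced body about its centre: I₀ = (1/12)M(a²+b²) = (1/12)(0.67)[(0.455)² + (0.26)²] = 0.015333 kg·m².
The removed disk has mass m = M·πr²/(ab) = (0.67)·π(0.0607)²/(0.455·0.26) = 0.065557 kg (same uniform areal density).
Its moment of inertia about the rotation axis (parallel-axis theorem): I_hole = (1/2)mr² + md² = (1/2)(0.065557)(0.0607)² + (0.065557)(0.0513)² = 0.0002933 kg·m².
Treating the hole as negative mass, I = I₀ − I_hole = 0.015333 − 0.0002933 = 0.01504 kg·m².

0.0150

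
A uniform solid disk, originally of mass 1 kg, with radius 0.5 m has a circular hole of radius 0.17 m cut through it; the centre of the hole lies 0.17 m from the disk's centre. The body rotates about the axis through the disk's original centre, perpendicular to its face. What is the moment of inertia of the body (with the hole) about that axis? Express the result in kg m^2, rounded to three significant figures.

Unpierced body about its centre: I₀ = (1/2)MR² = (1/2)(1)(0.5)² = 0.125 kg m^2.
The removed disk has mass m = M·(r/R)² = (1)(0.17/0.5)² = 0.1156 kg (same uniform areal density).
Its moment of inertia about the rotation axis (parallel-axis theorem): I_hole = (1/2)mr² + md² = (1/2)(0.1156)(0.17)² + (0.1156)(0.17)² = 0.0050113 kg m^2.
Treating the hole as negative mass, I = I₀ − I_hole = 0.125 − 0.0050113 = 0.11999 kg m^2.

0.120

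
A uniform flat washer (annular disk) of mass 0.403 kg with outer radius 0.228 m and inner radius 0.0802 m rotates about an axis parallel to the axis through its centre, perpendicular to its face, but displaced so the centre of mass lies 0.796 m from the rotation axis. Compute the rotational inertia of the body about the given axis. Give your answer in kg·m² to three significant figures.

I_cm = (1/2)M(R²+r²) = (1/2)(0.403)[(0.228)² + (0.0802)²] = 0.011771 kg·m²; centre at d = 0.796 m, so I = I_cm + Md² gives I = 0.011771 + (0.403)(0.796)² = 0.26712 kg·m².

0.267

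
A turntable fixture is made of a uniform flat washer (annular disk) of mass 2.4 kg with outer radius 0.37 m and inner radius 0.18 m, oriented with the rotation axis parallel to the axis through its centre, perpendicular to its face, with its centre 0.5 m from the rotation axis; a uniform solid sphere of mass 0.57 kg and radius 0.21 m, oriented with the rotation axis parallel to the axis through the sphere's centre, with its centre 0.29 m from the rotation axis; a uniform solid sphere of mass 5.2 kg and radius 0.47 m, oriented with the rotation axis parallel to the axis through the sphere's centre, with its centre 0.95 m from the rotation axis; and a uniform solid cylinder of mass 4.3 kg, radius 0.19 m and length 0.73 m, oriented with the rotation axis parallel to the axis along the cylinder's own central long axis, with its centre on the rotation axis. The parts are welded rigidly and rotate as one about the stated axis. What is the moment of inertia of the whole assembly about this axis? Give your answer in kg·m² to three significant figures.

Annular disk: I_cm = (1/2)M(R²+r²) = (1/2)(2.4)[(0.37)² + (0.18)²] = 0.20316 kg·m²; centre at d = 0.5 m, so the parallel axis theorem gives I = 0.20316 + (2.4)(0.5)² = 0.80316 kg·m².
Solid sphere: I_cm = (2/5)MR² = (2/5)(0.57)(0.21)² = 0.010055 kg·m²; centre at d = 0.29 m, so the parallel axis theorem gives I = 0.010055 + (0.57)(0.29)² = 0.057992 kg·m².
Solid sphere: I_cm = (2/5)MR² = (2/5)(5.2)(0.47)² = 0.45947 kg·m²; centre at d = 0.95 m, so the parallel axis theorem gives I = 0.45947 + (5.2)(0.95)² = 5.1525 kg·m².
Solid cylinder: I_cm = (1/2)MR² = (1/2)(4.3)(0.19)² = 0.077615 kg·m²; axis through the centre, so I = 0.077615 kg·m².
Total I = 0.80316 + 0.057992 + 5.1525 + 0.077615 = 6.0912 kg·m².

6.09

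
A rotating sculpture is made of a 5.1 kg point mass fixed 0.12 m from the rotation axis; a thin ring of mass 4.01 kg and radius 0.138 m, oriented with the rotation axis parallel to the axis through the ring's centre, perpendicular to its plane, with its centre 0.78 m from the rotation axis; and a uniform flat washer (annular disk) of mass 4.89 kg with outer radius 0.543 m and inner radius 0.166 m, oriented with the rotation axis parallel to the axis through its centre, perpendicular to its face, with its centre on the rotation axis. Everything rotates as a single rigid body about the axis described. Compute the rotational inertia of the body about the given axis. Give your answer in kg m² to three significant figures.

Point mass: I_cm = 0; centre at d = 0.12 m, so the parallel axis theorem gives I = 0 + (5.1)(0.12)² = 0.07344 kg m².
Thin ring: I_cm = MR² = (4.01)(0.138)² = 0.076366 kg m²; centre at d = 0.78 m, so the parallel axis theorem gives I = 0.076366 + (4.01)(0.78)² = 2.5161 kg m².
Annular disk: I_cm = (1/2)M(R²+r²) = (1/2)(4.89)[(0.543)² + (0.166)²] = 0.78828 kg m²; axis through the centre, so I = 0.78828 kg m².
Total I = 0.07344 + 2.5161 + 0.78828 = 3.3778 kg m².

3.38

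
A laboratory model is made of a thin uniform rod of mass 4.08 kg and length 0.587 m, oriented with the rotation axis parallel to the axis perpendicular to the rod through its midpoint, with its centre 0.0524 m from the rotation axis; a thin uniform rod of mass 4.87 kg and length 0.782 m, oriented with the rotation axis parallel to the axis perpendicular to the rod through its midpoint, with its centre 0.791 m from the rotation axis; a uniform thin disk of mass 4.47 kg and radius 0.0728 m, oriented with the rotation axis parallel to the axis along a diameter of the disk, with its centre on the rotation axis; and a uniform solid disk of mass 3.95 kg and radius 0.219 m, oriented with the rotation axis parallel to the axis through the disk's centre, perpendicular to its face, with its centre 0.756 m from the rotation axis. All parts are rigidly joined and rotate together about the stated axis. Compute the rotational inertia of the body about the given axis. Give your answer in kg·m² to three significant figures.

5.78

Thin rod: I_cm = (1/12)ML² = (1/12)(4.08)(0.587)² = 0.11715 kg·m²; centre at d = 0.0524 m, so I = I_cm + Md² gives I = 0.11715 + (4.08)(0.0524)² = 0.12836 kg·m².
Thin rod: I_cm = (1/12)ML² = (1/12)(4.87)(0.782)² = 0.24818 kg·m²; centre at d = 0.791 m, so I = I_cm + Md² gives I = 0.24818 + (4.87)(0.791)² = 3.2952 kg·m².
Thin disk: I_cm = (1/4)MR² = (1/4)(4.47)(0.0728)² = 0.0059226 kg·m²; axis through the centre, so I = 0.0059226 kg·m².
Solid disk: I_cm = (1/2)MR² = (1/2)(3.95)(0.219)² = 0.094723 kg·m²; centre at d = 0.756 m, so I = I_cm + Md² gives I = 0.094723 + (3.95)(0.756)² = 2.3523 kg·m².
Total I = 0.12836 + 3.2952 + 0.0059226 + 2.3523 = 5.7818 kg·m².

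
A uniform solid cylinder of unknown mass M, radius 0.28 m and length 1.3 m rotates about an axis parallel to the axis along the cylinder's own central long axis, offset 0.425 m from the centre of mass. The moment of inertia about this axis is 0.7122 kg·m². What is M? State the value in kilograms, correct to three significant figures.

I = I_cm + Md² = (1/2)MR² + Md² = M·[0.5·(0.28)² + (0.425)²] = M·0.21982.
So M = 0.7122 / 0.21982 = 3.2398 kg.

3.24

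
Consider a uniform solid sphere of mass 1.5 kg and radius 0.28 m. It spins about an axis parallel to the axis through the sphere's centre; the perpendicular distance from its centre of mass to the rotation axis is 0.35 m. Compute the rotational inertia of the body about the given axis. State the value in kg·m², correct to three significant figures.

I_cm = (2/5)MR² = (2/5)(1.5)(0.28)² = 0.04704 kg·m²; centre at d = 0.35 m, so the parallel axis theorem gives I = 0.04704 + (1.5)(0.35)² = 0.23079 kg·m².

0.231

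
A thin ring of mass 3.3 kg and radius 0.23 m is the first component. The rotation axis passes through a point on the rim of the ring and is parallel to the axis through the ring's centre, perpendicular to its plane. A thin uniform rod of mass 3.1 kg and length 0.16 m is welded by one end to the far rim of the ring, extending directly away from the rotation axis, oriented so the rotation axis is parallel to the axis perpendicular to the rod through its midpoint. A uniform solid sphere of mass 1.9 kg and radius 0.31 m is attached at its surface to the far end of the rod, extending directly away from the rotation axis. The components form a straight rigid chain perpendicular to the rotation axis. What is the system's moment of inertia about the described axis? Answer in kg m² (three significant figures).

Thin ring: I_cm = MR² = (3.3)(0.23)² = 0.17457 kg m²; centre at d = 0.23 m, so the parallel axis theorem gives I = 0.17457 + (3.3)(0.23)² = 0.34914 kg m².
Thin rod: I_cm = (1/12)ML² = (1/12)(3.1)(0.16)² = 0.0066133 kg m²; centre at d = 0.23 + 0.23 + 0.08 = 0.54 m, so the parallel axis theorem gives I = 0.0066133 + (3.1)(0.54)² = 0.91057 kg m².
Solid sphere: I_cm = (2/5)MR² = (2/5)(1.9)(0.31)² = 0.073036 kg m²; centre at d = 0.23 + 0.23 + 0.08 + 0.08 + 0.31 = 0.93 m, so the parallel axis theorem gives I = 0.073036 + (1.9)(0.93)² = 1.7163 kg m².
Total I = 0.34914 + 0.91057 + 1.7163 = 2.9761 kg m².

2.98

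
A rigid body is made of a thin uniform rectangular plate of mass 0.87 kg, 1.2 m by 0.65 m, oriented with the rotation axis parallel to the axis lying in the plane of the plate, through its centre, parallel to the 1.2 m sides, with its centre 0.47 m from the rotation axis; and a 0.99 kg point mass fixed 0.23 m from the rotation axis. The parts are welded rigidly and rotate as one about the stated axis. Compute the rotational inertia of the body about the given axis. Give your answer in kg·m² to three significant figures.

Rectangular plate: I_cm = (1/12)Mb² = (1/12)(0.87)(0.65)² = 0.030631 kg·m²; centre at d = 0.47 m, so I = I_cm + Md² gives I = 0.030631 + (0.87)(0.47)² = 0.22281 kg·m².
Point mass: I_cm = 0; centre at d = 0.23 m, so I = I_cm + Md² gives I = 0 + (0.99)(0.23)² = 0.052371 kg·m².
Total I = 0.22281 + 0.052371 = 0.27519 kg·m².

0.275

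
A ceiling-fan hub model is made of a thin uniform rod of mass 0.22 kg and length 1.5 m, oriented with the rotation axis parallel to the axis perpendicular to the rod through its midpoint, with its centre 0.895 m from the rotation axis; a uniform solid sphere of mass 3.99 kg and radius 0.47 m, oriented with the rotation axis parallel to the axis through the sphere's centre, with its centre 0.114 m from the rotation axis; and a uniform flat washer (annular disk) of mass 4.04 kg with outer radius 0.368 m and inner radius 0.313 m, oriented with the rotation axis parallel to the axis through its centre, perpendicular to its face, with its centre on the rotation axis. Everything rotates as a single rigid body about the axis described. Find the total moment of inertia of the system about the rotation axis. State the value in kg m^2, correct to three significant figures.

Thin rod: I_cm = (1/12)ML² = (1/12)(0.22)(1.5)² = 0.04125 kg m^2; centre at d = 0.895 m, so I = I_cm + Md² gives I = 0.04125 + (0.22)(0.895)² = 0.21748 kg m^2.
Solid sphere: I_cm = (2/5)MR² = (2/5)(3.99)(0.47)² = 0.35256 kg m^2; centre at d = 0.114 m, so I = I_cm + Md² gives I = 0.35256 + (3.99)(0.114)² = 0.40441 kg m^2.
Annular disk: I_cm = (1/2)M(R²+r²) = (1/2)(4.04)[(0.368)² + (0.313)²] = 0.47145 kg m^2; axis through the centre, so I = 0.47145 kg m^2.
Total I = 0.21748 + 0.40441 + 0.47145 = 1.0933 kg m^2.

1.09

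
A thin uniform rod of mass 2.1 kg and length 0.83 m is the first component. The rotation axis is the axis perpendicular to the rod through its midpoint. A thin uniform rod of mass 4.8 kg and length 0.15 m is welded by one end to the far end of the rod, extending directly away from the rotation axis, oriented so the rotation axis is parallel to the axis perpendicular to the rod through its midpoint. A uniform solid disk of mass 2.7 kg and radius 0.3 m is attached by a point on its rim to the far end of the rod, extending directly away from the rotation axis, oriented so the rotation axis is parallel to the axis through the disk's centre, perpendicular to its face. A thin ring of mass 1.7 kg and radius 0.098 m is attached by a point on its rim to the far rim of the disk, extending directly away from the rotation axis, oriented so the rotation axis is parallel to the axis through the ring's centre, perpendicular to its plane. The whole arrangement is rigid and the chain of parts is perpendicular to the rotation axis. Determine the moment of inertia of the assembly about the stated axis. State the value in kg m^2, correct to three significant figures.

Thin rod: I_cm = (1/12)ML² = (1/12)(2.1)(0.83)² = 0.12056 kg m^2; axis through the centre, so I = 0.12056 kg m^2.
Thin rod: I_cm = (1/12)ML² = (1/12)(4.8)(0.15)² = 0.009 kg m^2; centre at d = 0.415 + 0.075 = 0.49 m, so I = I_cm + Md² gives I = 0.009 + (4.8)(0.49)² = 1.1615 kg m^2.
Solid disk: I_cm = (1/2)MR² = (1/2)(2.7)(0.3)² = 0.1215 kg m^2; centre at d = 0.415 + 0.075 + 0.075 + 0.3 = 0.865 m, so I = I_cm + Md² gives I = 0.1215 + (2.7)(0.865)² = 2.1417 kg m^2.
Thin ring: I_cm = MR² = (1.7)(0.098)² = 0.016327 kg m^2; centre at d = 0.415 + 0.075 + 0.075 + 0.3 + 0.3 + 0.098 = 1.263 m, so I = I_cm + Md² gives I = 0.016327 + (1.7)(1.263)² = 2.7281 kg m^2.
Total I = 0.12056 + 1.1615 + 2.1417 + 2.7281 = 6.1519 kg m^2.

6.15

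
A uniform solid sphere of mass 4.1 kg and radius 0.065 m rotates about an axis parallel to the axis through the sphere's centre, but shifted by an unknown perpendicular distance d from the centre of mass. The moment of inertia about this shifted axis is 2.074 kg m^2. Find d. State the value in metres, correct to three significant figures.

About the centre-of-mass axis, I_cm = (2/5)MR² = (2/5)(4.1)(0.065)² = 0.006929 kg m^2.
Parallel axis theorem: I = I_cm + Md², so Md² = 2.074 − 0.006929 = 2.0671 kg m^2.
d = √(2.0671 / 4.1) = 0.71004 m.

0.710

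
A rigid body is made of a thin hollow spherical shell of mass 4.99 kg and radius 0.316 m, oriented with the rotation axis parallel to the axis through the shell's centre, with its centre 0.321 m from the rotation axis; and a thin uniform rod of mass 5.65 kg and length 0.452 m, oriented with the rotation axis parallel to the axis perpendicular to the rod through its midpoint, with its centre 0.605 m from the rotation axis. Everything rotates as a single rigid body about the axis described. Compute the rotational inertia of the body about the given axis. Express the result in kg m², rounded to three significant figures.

Spherical shell: I_cm = (2/3)MR² = (2/3)(4.99)(0.316)² = 0.33219 kg m²; centre at d = 0.321 m, so I = I_cm + Md² gives I = 0.33219 + (4.99)(0.321)² = 0.84636 kg m².
Thin rod: I_cm = (1/12)ML² = (1/12)(5.65)(0.452)² = 0.096193 kg m²; centre at d = 0.605 m, so I = I_cm + Md² gives I = 0.096193 + (5.65)(0.605)² = 2.1642 kg m².
Total I = 0.84636 + 2.1642 = 3.0106 kg m².

3.01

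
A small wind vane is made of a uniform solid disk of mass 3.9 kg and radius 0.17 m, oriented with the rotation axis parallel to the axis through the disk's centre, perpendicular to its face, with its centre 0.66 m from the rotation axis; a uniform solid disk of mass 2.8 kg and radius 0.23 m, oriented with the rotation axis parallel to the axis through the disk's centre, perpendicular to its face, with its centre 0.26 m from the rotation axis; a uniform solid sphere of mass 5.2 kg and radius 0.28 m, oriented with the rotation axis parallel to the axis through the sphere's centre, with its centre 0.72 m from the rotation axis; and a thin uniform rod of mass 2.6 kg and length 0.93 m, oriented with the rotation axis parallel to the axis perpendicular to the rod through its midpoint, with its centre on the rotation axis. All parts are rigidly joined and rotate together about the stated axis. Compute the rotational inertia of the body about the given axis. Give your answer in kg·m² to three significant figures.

Solid disk: I_cm = (1/2)MR² = (1/2)(3.9)(0.17)² = 0.056355 kg·m²; centre at d = 0.66 m, so I = I_cm + Md² gives I = 0.056355 + (3.9)(0.66)² = 1.7552 kg·m².
Solid disk: I_cm = (1/2)MR² = (1/2)(2.8)(0.23)² = 0.07406 kg·m²; centre at d = 0.26 m, so I = I_cm + Md² gives I = 0.07406 + (2.8)(0.26)² = 0.26334 kg·m².
Solid sphere: I_cm = (2/5)MR² = (2/5)(5.2)(0.28)² = 0.16307 kg·m²; centre at d = 0.72 m, so I = I_cm + Md² gives I = 0.16307 + (5.2)(0.72)² = 2.8588 kg·m².
Thin rod: I_cm = (1/12)ML² = (1/12)(2.6)(0.93)² = 0.1874 kg·m²; axis through the centre, so I = 0.1874 kg·m².
Total I = 1.7552 + 0.26334 + 2.8588 + 0.1874 = 5.0647 kg·m².

5.06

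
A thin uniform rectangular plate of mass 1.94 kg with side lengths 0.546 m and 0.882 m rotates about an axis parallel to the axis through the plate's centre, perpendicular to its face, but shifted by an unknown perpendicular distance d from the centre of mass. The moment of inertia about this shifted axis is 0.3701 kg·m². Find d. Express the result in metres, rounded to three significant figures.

About the centre-of-mass axis, I_cm = (1/12)M(a²+b²) = (1/12)(1.94)[(0.546)² + (0.882)²] = 0.17396 kg·m².
Parallel axis theorem: I = I_cm + Md², so Md² = 0.3701 − 0.17396 = 0.19614 kg·m².
d = √(0.19614 / 1.94) = 0.31797 m.

0.318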